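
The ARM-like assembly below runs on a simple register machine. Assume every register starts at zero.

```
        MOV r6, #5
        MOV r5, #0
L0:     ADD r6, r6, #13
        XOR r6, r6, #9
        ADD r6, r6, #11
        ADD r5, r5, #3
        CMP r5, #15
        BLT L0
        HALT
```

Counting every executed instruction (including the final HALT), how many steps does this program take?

after MOV r6, #5: r6=5
after MOV r5, #0: r5=0
after ADD r6, r6, #13: r6=5+13=18
after XOR r6, r6, #9: r6=18^9=27
after ADD r6, r6, #11: r6=27+11=38
after ADD r5, r5, #3: r5=0+3=3
CMP r5, #15  (cmp 3,15)
BLT L0: taken
after ADD r6, r6, #13: r6=38+13=51
after XOR r6, r6, #9: r6=51^9=58
after ADD r6, r6, #11: r6=58+11=69
after ADD r5, r5, #3: r5=3+3=6
CMP r5, #15  (cmp 6,15)
BLT L0: taken
after ADD r6, r6, #13: r6=69+13=82
after XOR r6, r6, #9: r6=82^9=91
after ADD r6, r6, #11: r6=91+11=102
after ADD r5, r5, #3: r5=6+3=9
CMP r5, #15  (cmp 9,15)
BLT L0: taken
after ADD r6, r6, #13: r6=102+13=115
after XOR r6, r6, #9: r6=115^9=122
after ADD r6, r6, #11: r6=122+11=133
after ADD r5, r5, #3: r5=9+3=12
CMP r5, #15  (cmp 12,15)
BLT L0: taken
after ADD r6, r6, #13: r6=133+13=146
after XOR r6, r6, #9: r6=146^9=155
after ADD r6, r6, #11: r6=155+11=166
after ADD r5, r5, #3: r5=12+3=15
CMP r5, #15  (cmp 15,15)
BLT L0: not taken
halt.
Total executed instructions: 33.

33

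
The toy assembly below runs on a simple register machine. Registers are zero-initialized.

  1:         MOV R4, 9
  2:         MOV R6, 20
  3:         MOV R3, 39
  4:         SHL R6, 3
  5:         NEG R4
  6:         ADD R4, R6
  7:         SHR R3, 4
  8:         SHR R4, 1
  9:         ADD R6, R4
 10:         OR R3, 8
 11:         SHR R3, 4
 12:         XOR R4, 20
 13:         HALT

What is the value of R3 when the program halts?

R4=9
R6=20
R3=39
R6=20<<3=160
R4=-(9)=-9
R4=(-9)+160=151
R3=39>>4=2
R4=151>>1=75
R6=160+75=235
R3=2|8=10
R3=10>>4=0
R4=75^20=95
halt.

0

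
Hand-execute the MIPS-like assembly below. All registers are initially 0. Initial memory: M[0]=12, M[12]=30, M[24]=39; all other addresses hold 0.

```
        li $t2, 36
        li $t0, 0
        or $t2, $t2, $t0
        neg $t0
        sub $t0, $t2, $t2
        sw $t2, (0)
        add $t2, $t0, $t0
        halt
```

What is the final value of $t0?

$t2=36
$t0=0
$t2=36|0=36
$t0=-(0)=0
$t0=36-36=0
sw $t2, (0) → M[0]=36
$t2=0+0=0
halt.

0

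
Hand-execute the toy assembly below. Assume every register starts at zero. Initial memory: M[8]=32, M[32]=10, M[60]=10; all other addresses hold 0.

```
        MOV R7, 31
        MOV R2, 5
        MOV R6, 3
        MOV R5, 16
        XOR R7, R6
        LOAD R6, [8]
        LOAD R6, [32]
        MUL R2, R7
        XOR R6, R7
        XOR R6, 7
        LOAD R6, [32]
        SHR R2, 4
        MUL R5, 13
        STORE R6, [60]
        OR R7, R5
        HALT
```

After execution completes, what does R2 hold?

8

after MOV R7, 31: R7=31
after MOV R2, 5: R2=5
after MOV R6, 3: R6=3
after MOV R5, 16: R5=16
after XOR R7, R6: R7=31^3=28
after LOAD R6, [8]: R6=M[8]=32
after LOAD R6, [32]: R6=M[32]=10
after MUL R2, R7: R2=5*28=140
after XOR R6, R7: R6=10^28=22
after XOR R6, 7: R6=22^7=17
after LOAD R6, [32]: R6=M[32]=10
after SHR R2, 4: R2=140>>4=8
after MUL R5, 13: R5=16*13=208
STORE R6, [60] → M[60]=10
after OR R7, R5: R7=28|208=220
halt.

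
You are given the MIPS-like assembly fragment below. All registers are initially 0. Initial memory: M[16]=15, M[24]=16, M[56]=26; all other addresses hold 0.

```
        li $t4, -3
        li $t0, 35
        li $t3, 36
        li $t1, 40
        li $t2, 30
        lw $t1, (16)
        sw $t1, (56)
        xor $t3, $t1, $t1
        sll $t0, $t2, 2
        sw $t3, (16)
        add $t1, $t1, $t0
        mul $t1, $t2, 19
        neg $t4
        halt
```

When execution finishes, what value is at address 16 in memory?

0

$t4=-3
$t0=35
$t3=36
$t1=40
$t2=30
$t1=M[16]=15
sw $t1, (56) → M[56]=15
$t3=15^15=0
$t0=30<<2=120
sw $t3, (16) → M[16]=0
$t1=15+120=135
$t1=30*19=570
$t4=-(-3)=3
halt.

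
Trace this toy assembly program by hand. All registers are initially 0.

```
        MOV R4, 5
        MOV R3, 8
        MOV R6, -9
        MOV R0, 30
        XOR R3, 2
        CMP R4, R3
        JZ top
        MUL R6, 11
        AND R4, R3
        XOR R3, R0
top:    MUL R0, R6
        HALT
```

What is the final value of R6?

R4=5
R3=8
R6=-9
R0=30
R3=8^2=10
CMP R4, R3  (cmp 5,10)
JZ top: not taken
R6=(-9)*11=-99
R4=5&10=0
R3=10^30=20
R0=30*(-99)=-2970
halt.

-99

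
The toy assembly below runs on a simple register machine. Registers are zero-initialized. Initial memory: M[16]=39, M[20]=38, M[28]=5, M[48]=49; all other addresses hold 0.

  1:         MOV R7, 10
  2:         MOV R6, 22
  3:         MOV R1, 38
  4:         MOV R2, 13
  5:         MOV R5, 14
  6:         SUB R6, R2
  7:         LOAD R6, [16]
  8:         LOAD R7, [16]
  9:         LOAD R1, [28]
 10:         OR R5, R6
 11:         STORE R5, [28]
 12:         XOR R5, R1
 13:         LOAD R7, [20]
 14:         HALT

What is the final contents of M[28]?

MOV R7, 10 → R7=10
MOV R6, 22 → R6=22
MOV R1, 38 → R1=38
MOV R2, 13 → R2=13
MOV R5, 14 → R5=14
SUB R6, R2 → R6=22-13=9
LOAD R6, [16] → R6=M[16]=39
LOAD R7, [16] → R7=M[16]=39
LOAD R1, [28] → R1=M[28]=5
OR R5, R6 → R5=14|39=47
STORE R5, [28] → M[28]=47
XOR R5, R1 → R5=47^5=42
LOAD R7, [20] → R7=M[20]=38
halt.

47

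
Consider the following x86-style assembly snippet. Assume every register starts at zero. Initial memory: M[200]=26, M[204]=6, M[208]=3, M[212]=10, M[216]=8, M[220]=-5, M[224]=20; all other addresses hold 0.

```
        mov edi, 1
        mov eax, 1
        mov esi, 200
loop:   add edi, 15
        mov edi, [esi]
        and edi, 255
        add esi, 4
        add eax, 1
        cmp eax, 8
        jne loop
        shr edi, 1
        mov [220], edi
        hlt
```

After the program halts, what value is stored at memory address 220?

after mov edi, 1: edi=1
after mov eax, 1: eax=1
after mov esi, 200: esi=200
after add edi, 15: edi=1+15=16
after mov edi, [esi]: edi=M[200]=26
after and edi, 255: edi=26&255=26
after add esi, 4: esi=200+4=204
after add eax, 1: eax=1+1=2
cmp eax, 8  (cmp 2,8)
jne loop: taken
after add edi, 15: edi=26+15=41
after mov edi, [esi]: edi=M[204]=6
after and edi, 255: edi=6&255=6
after add esi, 4: esi=204+4=208
after add eax, 1: eax=2+1=3
cmp eax, 8  (cmp 3,8)
jne loop: taken
after add edi, 15: edi=6+15=21
after mov edi, [esi]: edi=M[208]=3
after and edi, 255: edi=3&255=3
after add esi, 4: esi=208+4=212
after add eax, 1: eax=3+1=4
cmp eax, 8  (cmp 4,8)
jne loop: taken
after add edi, 15: edi=3+15=18
after mov edi, [esi]: edi=M[212]=10
after and edi, 255: edi=10&255=10
after add esi, 4: esi=212+4=216
after add eax, 1: eax=4+1=5
cmp eax, 8  (cmp 5,8)
jne loop: taken
after add edi, 15: edi=10+15=25
after mov edi, [esi]: edi=M[216]=8
after and edi, 255: edi=8&255=8
after add esi, 4: esi=216+4=220
after add eax, 1: eax=5+1=6
cmp eax, 8  (cmp 6,8)
jne loop: taken
after add edi, 15: edi=8+15=23
after mov edi, [esi]: edi=M[220]=-5
after and edi, 255: edi=(-5)&255=251
after add esi, 4: esi=220+4=224
after add eax, 1: eax=6+1=7
cmp eax, 8  (cmp 7,8)
jne loop: taken
after add edi, 15: edi=251+15=266
after mov edi, [esi]: edi=M[224]=20
after and edi, 255: edi=20&255=20
after add esi, 4: esi=224+4=228
after add eax, 1: eax=7+1=8
cmp eax, 8  (cmp 8,8)
jne loop: not taken
after shr edi, 1: edi=20>>1=10
mov [220], edi → M[220]=10
halt.

10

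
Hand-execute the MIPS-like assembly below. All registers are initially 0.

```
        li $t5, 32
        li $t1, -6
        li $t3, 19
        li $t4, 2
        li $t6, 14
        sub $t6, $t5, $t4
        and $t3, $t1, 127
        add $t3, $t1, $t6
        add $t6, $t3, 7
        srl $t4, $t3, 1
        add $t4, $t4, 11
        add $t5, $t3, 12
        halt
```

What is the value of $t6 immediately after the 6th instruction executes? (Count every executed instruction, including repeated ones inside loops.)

li $t5, 32 → $t5=32
li $t1, -6 → $t1=-6
li $t3, 19 → $t3=19
li $t4, 2 → $t4=2
li $t6, 14 → $t6=14
sub $t6, $t5, $t4 → $t6=32-2=30
After step 6: $t6 = 30.

30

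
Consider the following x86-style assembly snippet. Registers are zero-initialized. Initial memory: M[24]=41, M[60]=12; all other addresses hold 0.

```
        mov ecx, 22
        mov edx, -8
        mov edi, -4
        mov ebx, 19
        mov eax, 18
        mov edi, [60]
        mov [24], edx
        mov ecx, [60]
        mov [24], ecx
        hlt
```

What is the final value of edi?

ecx=22
edx=-8
edi=-4
ebx=19
eax=18
edi=M[60]=12
mov [24], edx → M[24]=-8
ecx=M[60]=12
mov [24], ecx → M[24]=12
halt.

12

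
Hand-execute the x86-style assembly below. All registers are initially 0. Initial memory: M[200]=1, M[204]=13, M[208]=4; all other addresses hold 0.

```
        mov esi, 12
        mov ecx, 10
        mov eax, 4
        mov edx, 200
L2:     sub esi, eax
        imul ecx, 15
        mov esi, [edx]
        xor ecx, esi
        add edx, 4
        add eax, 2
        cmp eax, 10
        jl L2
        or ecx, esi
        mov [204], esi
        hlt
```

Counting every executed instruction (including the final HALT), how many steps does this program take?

31

after mov esi, 12: esi=12
after mov ecx, 10: ecx=10
after mov eax, 4: eax=4
after mov edx, 200: edx=200
after sub esi, eax: esi=12-4=8
after imul ecx, 15: ecx=10*15=150
after mov esi, [edx]: esi=M[200]=1
after xor ecx, esi: ecx=150^1=151
after add edx, 4: edx=200+4=204
after add eax, 2: eax=4+2=6
cmp eax, 10  (cmp 6,10)
jl L2: taken
after sub esi, eax: esi=1-6=-5
after imul ecx, 15: ecx=151*15=2265
after mov esi, [edx]: esi=M[204]=13
after xor ecx, esi: ecx=2265^13=2260
after add edx, 4: edx=204+4=208
after add eax, 2: eax=6+2=8
cmp eax, 10  (cmp 8,10)
jl L2: taken
after sub esi, eax: esi=13-8=5
after imul ecx, 15: ecx=2260*15=33900
after mov esi, [edx]: esi=M[208]=4
after xor ecx, esi: ecx=33900^4=33896
after add edx, 4: edx=208+4=212
after add eax, 2: eax=8+2=10
cmp eax, 10  (cmp 10,10)
jl L2: not taken
after or ecx, esi: ecx=33896|4=33900
mov [204], esi → M[204]=4
halt.
Total executed instructions: 31.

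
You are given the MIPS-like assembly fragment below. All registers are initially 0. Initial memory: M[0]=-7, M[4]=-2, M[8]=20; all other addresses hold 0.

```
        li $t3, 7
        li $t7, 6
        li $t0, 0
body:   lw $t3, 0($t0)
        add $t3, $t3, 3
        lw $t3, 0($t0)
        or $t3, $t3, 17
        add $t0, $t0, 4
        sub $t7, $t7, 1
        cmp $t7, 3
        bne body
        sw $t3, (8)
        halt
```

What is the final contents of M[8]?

li $t3, 7 → $t3=7
li $t7, 6 → $t7=6
li $t0, 0 → $t0=0
lw $t3, 0($t0) → $t3=M[0]=-7
add $t3, $t3, 3 → $t3=(-7)+3=-4
lw $t3, 0($t0) → $t3=M[0]=-7
or $t3, $t3, 17 → $t3=(-7)|17=-7
add $t0, $t0, 4 → $t0=0+4=4
sub $t7, $t7, 1 → $t7=6-1=5
cmp $t7, 3  (cmp 5,3)
bne body: taken
lw $t3, 0($t0) → $t3=M[4]=-2
add $t3, $t3, 3 → $t3=(-2)+3=1
lw $t3, 0($t0) → $t3=M[4]=-2
or $t3, $t3, 17 → $t3=(-2)|17=-1
add $t0, $t0, 4 → $t0=4+4=8
sub $t7, $t7, 1 → $t7=5-1=4
cmp $t7, 3  (cmp 4,3)
bne body: taken
lw $t3, 0($t0) → $t3=M[8]=20
add $t3, $t3, 3 → $t3=20+3=23
lw $t3, 0($t0) → $t3=M[8]=20
or $t3, $t3, 17 → $t3=20|17=21
add $t0, $t0, 4 → $t0=8+4=12
sub $t7, $t7, 1 → $t7=4-1=3
cmp $t7, 3  (cmp 3,3)
bne body: not taken
sw $t3, (8) → M[8]=21
halt.

21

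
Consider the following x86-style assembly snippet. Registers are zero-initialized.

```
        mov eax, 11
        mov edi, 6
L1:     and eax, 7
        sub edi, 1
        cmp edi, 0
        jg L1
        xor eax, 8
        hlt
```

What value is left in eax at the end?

eax=11
edi=6
eax=11&7=3
edi=6-1=5
cmp edi, 0  (cmp 5,0)
jg L1: taken
eax=3&7=3
edi=5-1=4
cmp edi, 0  (cmp 4,0)
jg L1: taken
eax=3&7=3
edi=4-1=3
cmp edi, 0  (cmp 3,0)
jg L1: taken
eax=3&7=3
edi=3-1=2
cmp edi, 0  (cmp 2,0)
jg L1: taken
eax=3&7=3
edi=2-1=1
cmp edi, 0  (cmp 1,0)
jg L1: taken
eax=3&7=3
edi=1-1=0
cmp edi, 0  (cmp 0,0)
jg L1: not taken
eax=3^8=11
halt.

11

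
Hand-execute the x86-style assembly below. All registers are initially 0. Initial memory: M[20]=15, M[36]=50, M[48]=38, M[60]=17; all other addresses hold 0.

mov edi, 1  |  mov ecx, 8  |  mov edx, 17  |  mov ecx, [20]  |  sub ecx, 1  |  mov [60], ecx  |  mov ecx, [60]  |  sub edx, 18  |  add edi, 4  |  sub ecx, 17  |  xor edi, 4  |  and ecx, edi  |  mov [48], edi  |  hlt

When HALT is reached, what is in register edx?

edi=1
ecx=8
edx=17
ecx=M[20]=15
ecx=15-1=14
mov [60], ecx → M[60]=14
ecx=M[60]=14
edx=17-18=-1
edi=1+4=5
ecx=14-17=-3
edi=5^4=1
ecx=(-3)&1=1
mov [48], edi → M[48]=1
halt.

-1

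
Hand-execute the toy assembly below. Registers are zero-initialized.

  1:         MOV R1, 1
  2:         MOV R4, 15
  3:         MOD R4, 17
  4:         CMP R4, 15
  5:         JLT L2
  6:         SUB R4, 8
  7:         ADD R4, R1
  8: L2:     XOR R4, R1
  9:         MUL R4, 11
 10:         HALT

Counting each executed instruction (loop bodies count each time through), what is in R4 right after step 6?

MOV R1, 1 → R1=1
MOV R4, 15 → R4=15
MOD R4, 17 → R4=15%17=15
CMP R4, 15  (cmp 15,15)
JLT L2: not taken
SUB R4, 8 → R4=15-8=7
After step 6: R4 = 7.

7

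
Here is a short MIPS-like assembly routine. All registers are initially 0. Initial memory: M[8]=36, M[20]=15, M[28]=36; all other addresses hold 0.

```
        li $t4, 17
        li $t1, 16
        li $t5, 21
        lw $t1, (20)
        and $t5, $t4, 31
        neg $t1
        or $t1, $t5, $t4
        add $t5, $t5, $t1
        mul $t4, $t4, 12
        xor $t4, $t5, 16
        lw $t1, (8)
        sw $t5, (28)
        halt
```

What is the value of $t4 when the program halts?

after li $t4, 17: $t4=17
after li $t1, 16: $t1=16
after li $t5, 21: $t5=21
after lw $t1, (20): $t1=M[20]=15
after and $t5, $t4, 31: $t5=17&31=17
after neg $t1: $t1=-(15)=-15
after or $t1, $t5, $t4: $t1=17|17=17
after add $t5, $t5, $t1: $t5=17+17=34
after mul $t4, $t4, 12: $t4=17*12=204
after xor $t4, $t5, 16: $t4=34^16=50
after lw $t1, (8): $t1=M[8]=36
sw $t5, (28) → M[28]=34
halt.

50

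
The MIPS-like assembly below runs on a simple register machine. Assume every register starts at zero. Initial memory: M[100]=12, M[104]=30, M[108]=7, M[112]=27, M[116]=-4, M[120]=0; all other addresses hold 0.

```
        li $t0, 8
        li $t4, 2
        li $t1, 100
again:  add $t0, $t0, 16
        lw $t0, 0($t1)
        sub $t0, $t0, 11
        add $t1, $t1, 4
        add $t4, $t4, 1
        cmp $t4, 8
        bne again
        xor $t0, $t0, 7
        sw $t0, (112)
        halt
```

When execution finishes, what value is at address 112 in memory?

li $t0, 8 → $t0=8
li $t4, 2 → $t4=2
li $t1, 100 → $t1=100
add $t0, $t0, 16 → $t0=8+16=24
lw $t0, 0($t1) → $t0=M[100]=12
sub $t0, $t0, 11 → $t0=12-11=1
add $t1, $t1, 4 → $t1=100+4=104
add $t4, $t4, 1 → $t4=2+1=3
cmp $t4, 8  (cmp 3,8)
bne again: taken
add $t0, $t0, 16 → $t0=1+16=17
lw $t0, 0($t1) → $t0=M[104]=30
sub $t0, $t0, 11 → $t0=30-11=19
add $t1, $t1, 4 → $t1=104+4=108
add $t4, $t4, 1 → $t4=3+1=4
cmp $t4, 8  (cmp 4,8)
bne again: taken
add $t0, $t0, 16 → $t0=19+16=35
lw $t0, 0($t1) → $t0=M[108]=7
sub $t0, $t0, 11 → $t0=7-11=-4
add $t1, $t1, 4 → $t1=108+4=112
add $t4, $t4, 1 → $t4=4+1=5
cmp $t4, 8  (cmp 5,8)
bne again: taken
add $t0, $t0, 16 → $t0=(-4)+16=12
lw $t0, 0($t1) → $t0=M[112]=27
sub $t0, $t0, 11 → $t0=27-11=16
add $t1, $t1, 4 → $t1=112+4=116
add $t4, $t4, 1 → $t4=5+1=6
cmp $t4, 8  (cmp 6,8)
bne again: taken
add $t0, $t0, 16 → $t0=16+16=32
lw $t0, 0($t1) → $t0=M[116]=-4
sub $t0, $t0, 11 → $t0=(-4)-11=-15
add $t1, $t1, 4 → $t1=116+4=120
add $t4, $t4, 1 → $t4=6+1=7
cmp $t4, 8  (cmp 7,8)
bne again: taken
add $t0, $t0, 16 → $t0=(-15)+16=1
lw $t0, 0($t1) → $t0=M[120]=0
sub $t0, $t0, 11 → $t0=0-11=-11
add $t1, $t1, 4 → $t1=120+4=124
add $t4, $t4, 1 → $t4=7+1=8
cmp $t4, 8  (cmp 8,8)
bne again: not taken
xor $t0, $t0, 7 → $t0=(-11)^7=-14
sw $t0, (112) → M[112]=-14
halt.

-14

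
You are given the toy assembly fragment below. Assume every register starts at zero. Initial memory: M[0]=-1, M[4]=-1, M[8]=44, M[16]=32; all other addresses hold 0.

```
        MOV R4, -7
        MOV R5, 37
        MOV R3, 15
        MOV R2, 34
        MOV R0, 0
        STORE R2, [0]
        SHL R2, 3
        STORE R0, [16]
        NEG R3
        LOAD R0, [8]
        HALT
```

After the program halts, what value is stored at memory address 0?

MOV R4, -7 → R4=-7
MOV R5, 37 → R5=37
MOV R3, 15 → R3=15
MOV R2, 34 → R2=34
MOV R0, 0 → R0=0
STORE R2, [0] → M[0]=34
SHL R2, 3 → R2=34<<3=272
STORE R0, [16] → M[16]=0
NEG R3 → R3=-(15)=-15
LOAD R0, [8] → R0=M[8]=44
halt.

34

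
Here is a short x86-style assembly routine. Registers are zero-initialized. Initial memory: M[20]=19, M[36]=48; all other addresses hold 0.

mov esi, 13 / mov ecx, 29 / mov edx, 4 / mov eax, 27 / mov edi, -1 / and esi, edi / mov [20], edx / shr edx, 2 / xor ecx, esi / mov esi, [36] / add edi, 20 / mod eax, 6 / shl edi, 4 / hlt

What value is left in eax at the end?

3

after mov esi, 13: esi=13
after mov ecx, 29: ecx=29
after mov edx, 4: edx=4
after mov eax, 27: eax=27
after mov edi, -1: edi=-1
after and esi, edi: esi=13&(-1)=13
mov [20], edx → M[20]=4
after shr edx, 2: edx=4>>2=1
after xor ecx, esi: ecx=29^13=16
after mov esi, [36]: esi=M[36]=48
after add edi, 20: edi=(-1)+20=19
after mod eax, 6: eax=27%6=3
after shl edi, 4: edi=19<<4=304
halt.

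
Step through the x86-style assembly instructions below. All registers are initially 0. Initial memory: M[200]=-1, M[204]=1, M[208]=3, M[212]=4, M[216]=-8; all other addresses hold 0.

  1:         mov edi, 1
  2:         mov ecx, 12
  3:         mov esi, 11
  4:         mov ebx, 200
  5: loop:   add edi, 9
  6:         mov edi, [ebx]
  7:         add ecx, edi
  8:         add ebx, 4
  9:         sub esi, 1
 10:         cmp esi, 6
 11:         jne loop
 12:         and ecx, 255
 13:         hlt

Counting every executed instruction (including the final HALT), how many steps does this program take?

edi=1
ecx=12
esi=11
ebx=200
edi=1+9=10
edi=M[200]=-1
ecx=12+(-1)=11
ebx=200+4=204
esi=11-1=10
cmp esi, 6  (cmp 10,6)
jne loop: taken
edi=(-1)+9=8
edi=M[204]=1
ecx=11+1=12
ebx=204+4=208
esi=10-1=9
cmp esi, 6  (cmp 9,6)
jne loop: taken
edi=1+9=10
edi=M[208]=3
ecx=12+3=15
ebx=208+4=212
esi=9-1=8
cmp esi, 6  (cmp 8,6)
jne loop: taken
edi=3+9=12
edi=M[212]=4
ecx=15+4=19
ebx=212+4=216
esi=8-1=7
cmp esi, 6  (cmp 7,6)
jne loop: taken
edi=4+9=13
edi=M[216]=-8
ecx=19+(-8)=11
ebx=216+4=220
esi=7-1=6
cmp esi, 6  (cmp 6,6)
jne loop: not taken
ecx=11&255=11
halt.
Total executed instructions: 41.

41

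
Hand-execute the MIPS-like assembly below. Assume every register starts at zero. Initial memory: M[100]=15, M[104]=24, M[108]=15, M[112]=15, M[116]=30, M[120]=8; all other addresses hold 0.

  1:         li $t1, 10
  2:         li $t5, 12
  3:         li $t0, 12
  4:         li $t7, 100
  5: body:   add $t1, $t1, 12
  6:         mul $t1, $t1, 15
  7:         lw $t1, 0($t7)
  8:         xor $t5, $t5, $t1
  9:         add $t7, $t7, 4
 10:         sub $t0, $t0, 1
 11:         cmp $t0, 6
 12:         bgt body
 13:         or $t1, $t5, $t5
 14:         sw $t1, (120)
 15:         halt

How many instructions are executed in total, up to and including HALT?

55

li $t1, 10 → $t1=10
li $t5, 12 → $t5=12
li $t0, 12 → $t0=12
li $t7, 100 → $t7=100
add $t1, $t1, 12 → $t1=10+12=22
mul $t1, $t1, 15 → $t1=22*15=330
lw $t1, 0($t7) → $t1=M[100]=15
xor $t5, $t5, $t1 → $t5=12^15=3
add $t7, $t7, 4 → $t7=100+4=104
sub $t0, $t0, 1 → $t0=12-1=11
cmp $t0, 6  (cmp 11,6)
bgt body: taken
add $t1, $t1, 12 → $t1=15+12=27
mul $t1, $t1, 15 → $t1=27*15=405
lw $t1, 0($t7) → $t1=M[104]=24
xor $t5, $t5, $t1 → $t5=3^24=27
add $t7, $t7, 4 → $t7=104+4=108
sub $t0, $t0, 1 → $t0=11-1=10
cmp $t0, 6  (cmp 10,6)
bgt body: taken
add $t1, $t1, 12 → $t1=24+12=36
mul $t1, $t1, 15 → $t1=36*15=540
lw $t1, 0($t7) → $t1=M[108]=15
xor $t5, $t5, $t1 → $t5=27^15=20
add $t7, $t7, 4 → $t7=108+4=112
sub $t0, $t0, 1 → $t0=10-1=9
cmp $t0, 6  (cmp 9,6)
bgt body: taken
add $t1, $t1, 12 → $t1=15+12=27
mul $t1, $t1, 15 → $t1=27*15=405
lw $t1, 0($t7) → $t1=M[112]=15
xor $t5, $t5, $t1 → $t5=20^15=27
add $t7, $t7, 4 → $t7=112+4=116
sub $t0, $t0, 1 → $t0=9-1=8
cmp $t0, 6  (cmp 8,6)
bgt body: taken
add $t1, $t1, 12 → $t1=15+12=27
mul $t1, $t1, 15 → $t1=27*15=405
lw $t1, 0($t7) → $t1=M[116]=30
xor $t5, $t5, $t1 → $t5=27^30=5
add $t7, $t7, 4 → $t7=116+4=120
sub $t0, $t0, 1 → $t0=8-1=7
cmp $t0, 6  (cmp 7,6)
bgt body: taken
add $t1, $t1, 12 → $t1=30+12=42
mul $t1, $t1, 15 → $t1=42*15=630
lw $t1, 0($t7) → $t1=M[120]=8
xor $t5, $t5, $t1 → $t5=5^8=13
add $t7, $t7, 4 → $t7=120+4=124
sub $t0, $t0, 1 → $t0=7-1=6
cmp $t0, 6  (cmp 6,6)
bgt body: not taken
or $t1, $t5, $t5 → $t1=13|13=13
sw $t1, (120) → M[120]=13
halt.
Total executed instructions: 55.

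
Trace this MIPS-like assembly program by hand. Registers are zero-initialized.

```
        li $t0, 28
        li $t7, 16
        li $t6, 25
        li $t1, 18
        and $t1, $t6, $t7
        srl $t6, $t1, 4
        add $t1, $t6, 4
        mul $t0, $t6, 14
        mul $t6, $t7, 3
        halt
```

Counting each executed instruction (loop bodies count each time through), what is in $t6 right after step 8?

1

li $t0, 28 → $t0=28
li $t7, 16 → $t7=16
li $t6, 25 → $t6=25
li $t1, 18 → $t1=18
and $t1, $t6, $t7 → $t1=25&16=16
srl $t6, $t1, 4 → $t6=16>>4=1
add $t1, $t6, 4 → $t1=1+4=5
mul $t0, $t6, 14 → $t0=1*14=14
After step 8: $t6 = 1.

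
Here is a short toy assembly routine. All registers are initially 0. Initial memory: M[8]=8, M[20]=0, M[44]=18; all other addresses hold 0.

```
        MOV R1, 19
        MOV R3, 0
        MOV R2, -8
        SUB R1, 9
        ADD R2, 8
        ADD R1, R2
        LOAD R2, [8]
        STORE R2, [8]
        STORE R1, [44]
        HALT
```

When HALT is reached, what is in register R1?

MOV R1, 19 → R1=19
MOV R3, 0 → R3=0
MOV R2, -8 → R2=-8
SUB R1, 9 → R1=19-9=10
ADD R2, 8 → R2=(-8)+8=0
ADD R1, R2 → R1=10+0=10
LOAD R2, [8] → R2=M[8]=8
STORE R2, [8] → M[8]=8
STORE R1, [44] → M[44]=10
halt.

10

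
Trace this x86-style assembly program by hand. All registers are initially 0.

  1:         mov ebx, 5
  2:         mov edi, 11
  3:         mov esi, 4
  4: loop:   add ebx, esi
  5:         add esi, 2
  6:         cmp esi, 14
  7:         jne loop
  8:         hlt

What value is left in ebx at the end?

45

ebx=5
edi=11
esi=4
ebx=5+4=9
esi=4+2=6
cmp esi, 14  (cmp 6,14)
jne loop: taken
ebx=9+6=15
esi=6+2=8
cmp esi, 14  (cmp 8,14)
jne loop: taken
ebx=15+8=23
esi=8+2=10
cmp esi, 14  (cmp 10,14)
jne loop: taken
ebx=23+10=33
esi=10+2=12
cmp esi, 14  (cmp 12,14)
jne loop: taken
ebx=33+12=45
esi=12+2=14
cmp esi, 14  (cmp 14,14)
jne loop: not taken
halt.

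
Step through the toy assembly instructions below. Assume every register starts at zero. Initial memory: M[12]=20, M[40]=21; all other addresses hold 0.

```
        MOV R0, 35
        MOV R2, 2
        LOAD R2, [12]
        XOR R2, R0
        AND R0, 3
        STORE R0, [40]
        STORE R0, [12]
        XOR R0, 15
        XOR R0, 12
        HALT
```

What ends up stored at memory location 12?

after MOV R0, 35: R0=35
after MOV R2, 2: R2=2
after LOAD R2, [12]: R2=M[12]=20
after XOR R2, R0: R2=20^35=55
after AND R0, 3: R0=35&3=3
STORE R0, [40] → M[40]=3
STORE R0, [12] → M[12]=3
after XOR R0, 15: R0=3^15=12
after XOR R0, 12: R0=12^12=0
halt.

3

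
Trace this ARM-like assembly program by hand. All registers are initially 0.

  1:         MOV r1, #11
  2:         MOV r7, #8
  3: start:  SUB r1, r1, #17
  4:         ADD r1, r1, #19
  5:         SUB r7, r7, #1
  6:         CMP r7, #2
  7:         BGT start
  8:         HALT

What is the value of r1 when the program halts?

after MOV r1, #11: r1=11
after MOV r7, #8: r7=8
after SUB r1, r1, #17: r1=11-17=-6
after ADD r1, r1, #19: r1=(-6)+19=13
after SUB r7, r7, #1: r7=8-1=7
CMP r7, #2  (cmp 7,2)
BGT start: taken
after SUB r1, r1, #17: r1=13-17=-4
after ADD r1, r1, #19: r1=(-4)+19=15
after SUB r7, r7, #1: r7=7-1=6
CMP r7, #2  (cmp 6,2)
BGT start: taken
after SUB r1, r1, #17: r1=15-17=-2
after ADD r1, r1, #19: r1=(-2)+19=17
after SUB r7, r7, #1: r7=6-1=5
CMP r7, #2  (cmp 5,2)
BGT start: taken
after SUB r1, r1, #17: r1=17-17=0
after ADD r1, r1, #19: r1=0+19=19
after SUB r7, r7, #1: r7=5-1=4
CMP r7, #2  (cmp 4,2)
BGT start: taken
after SUB r1, r1, #17: r1=19-17=2
after ADD r1, r1, #19: r1=2+19=21
after SUB r7, r7, #1: r7=4-1=3
CMP r7, #2  (cmp 3,2)
BGT start: taken
after SUB r1, r1, #17: r1=21-17=4
after ADD r1, r1, #19: r1=4+19=23
after SUB r7, r7, #1: r7=3-1=2
CMP r7, #2  (cmp 2,2)
BGT start: not taken
halt.

23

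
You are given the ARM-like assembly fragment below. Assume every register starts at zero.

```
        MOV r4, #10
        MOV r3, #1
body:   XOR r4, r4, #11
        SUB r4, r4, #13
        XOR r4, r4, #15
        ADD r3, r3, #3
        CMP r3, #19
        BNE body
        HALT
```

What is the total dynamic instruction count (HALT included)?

39

MOV r4, #10 → r4=10
MOV r3, #1 → r3=1
XOR r4, r4, #11 → r4=10^11=1
SUB r4, r4, #13 → r4=1-13=-12
XOR r4, r4, #15 → r4=(-12)^15=-5
ADD r3, r3, #3 → r3=1+3=4
CMP r3, #19  (cmp 4,19)
BNE body: taken
XOR r4, r4, #11 → r4=(-5)^11=-16
SUB r4, r4, #13 → r4=(-16)-13=-29
XOR r4, r4, #15 → r4=(-29)^15=-20
ADD r3, r3, #3 → r3=4+3=7
CMP r3, #19  (cmp 7,19)
BNE body: taken
XOR r4, r4, #11 → r4=(-20)^11=-25
SUB r4, r4, #13 → r4=(-25)-13=-38
XOR r4, r4, #15 → r4=(-38)^15=-43
ADD r3, r3, #3 → r3=7+3=10
CMP r3, #19  (cmp 10,19)
BNE body: taken
XOR r4, r4, #11 → r4=(-43)^11=-34
SUB r4, r4, #13 → r4=(-34)-13=-47
XOR r4, r4, #15 → r4=(-47)^15=-34
ADD r3, r3, #3 → r3=10+3=13
CMP r3, #19  (cmp 13,19)
BNE body: taken
XOR r4, r4, #11 → r4=(-34)^11=-43
SUB r4, r4, #13 → r4=(-43)-13=-56
XOR r4, r4, #15 → r4=(-56)^15=-57
ADD r3, r3, #3 → r3=13+3=16
CMP r3, #19  (cmp 16,19)
BNE body: taken
XOR r4, r4, #11 → r4=(-57)^11=-52
SUB r4, r4, #13 → r4=(-52)-13=-65
XOR r4, r4, #15 → r4=(-65)^15=-80
ADD r3, r3, #3 → r3=16+3=19
CMP r3, #19  (cmp 19,19)
BNE body: not taken
halt.
Total executed instructions: 39.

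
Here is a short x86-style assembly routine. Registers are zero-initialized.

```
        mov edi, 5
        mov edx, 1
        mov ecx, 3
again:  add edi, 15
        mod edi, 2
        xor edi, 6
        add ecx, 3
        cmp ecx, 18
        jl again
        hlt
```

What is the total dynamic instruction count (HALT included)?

edi=5
edx=1
ecx=3
edi=5+15=20
edi=20%2=0
edi=0^6=6
ecx=3+3=6
cmp ecx, 18  (cmp 6,18)
jl again: taken
edi=6+15=21
edi=21%2=1
edi=1^6=7
ecx=6+3=9
cmp ecx, 18  (cmp 9,18)
jl again: taken
edi=7+15=22
edi=22%2=0
edi=0^6=6
ecx=9+3=12
cmp ecx, 18  (cmp 12,18)
jl again: taken
edi=6+15=21
edi=21%2=1
edi=1^6=7
ecx=12+3=15
cmp ecx, 18  (cmp 15,18)
jl again: taken
edi=7+15=22
edi=22%2=0
edi=0^6=6
ecx=15+3=18
cmp ecx, 18  (cmp 18,18)
jl again: not taken
halt.
Total executed instructions: 34.

34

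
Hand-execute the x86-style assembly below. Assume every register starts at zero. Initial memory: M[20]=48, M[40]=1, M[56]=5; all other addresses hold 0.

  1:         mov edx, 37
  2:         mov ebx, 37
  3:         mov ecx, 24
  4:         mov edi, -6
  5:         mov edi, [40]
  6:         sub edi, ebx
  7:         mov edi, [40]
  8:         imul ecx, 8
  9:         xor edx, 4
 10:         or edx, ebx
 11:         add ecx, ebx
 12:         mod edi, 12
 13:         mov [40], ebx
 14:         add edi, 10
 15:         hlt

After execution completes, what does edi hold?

mov edx, 37 → edx=37
mov ebx, 37 → ebx=37
mov ecx, 24 → ecx=24
mov edi, -6 → edi=-6
mov edi, [40] → edi=M[40]=1
sub edi, ebx → edi=1-37=-36
mov edi, [40] → edi=M[40]=1
imul ecx, 8 → ecx=24*8=192
xor edx, 4 → edx=37^4=33
or edx, ebx → edx=33|37=37
add ecx, ebx → ecx=192+37=229
mod edi, 12 → edi=1%12=1
mov [40], ebx → M[40]=37
add edi, 10 → edi=1+10=11
halt.

11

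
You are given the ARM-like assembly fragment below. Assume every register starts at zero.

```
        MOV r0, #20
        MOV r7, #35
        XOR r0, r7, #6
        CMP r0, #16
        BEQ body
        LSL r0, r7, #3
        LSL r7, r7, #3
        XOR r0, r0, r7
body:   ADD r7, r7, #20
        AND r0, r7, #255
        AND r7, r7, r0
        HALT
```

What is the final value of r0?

44

r0=20
r7=35
r0=35^6=37
CMP r0, #16  (cmp 37,16)
BEQ body: not taken
r0=35<<3=280
r7=35<<3=280
r0=280^280=0
r7=280+20=300
r0=300&255=44
r7=300&44=44
halt.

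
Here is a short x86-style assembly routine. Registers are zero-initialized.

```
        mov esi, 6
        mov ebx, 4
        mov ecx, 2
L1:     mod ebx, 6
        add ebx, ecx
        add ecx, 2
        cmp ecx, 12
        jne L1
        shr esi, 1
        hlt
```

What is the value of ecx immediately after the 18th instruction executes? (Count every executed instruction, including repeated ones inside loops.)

8

after mov esi, 6: esi=6
after mov ebx, 4: ebx=4
after mov ecx, 2: ecx=2
after mod ebx, 6: ebx=4%6=4
after add ebx, ecx: ebx=4+2=6
after add ecx, 2: ecx=2+2=4
cmp ecx, 12  (cmp 4,12)
jne L1: taken
after mod ebx, 6: ebx=6%6=0
after add ebx, ecx: ebx=0+4=4
after add ecx, 2: ecx=4+2=6
cmp ecx, 12  (cmp 6,12)
jne L1: taken
after mod ebx, 6: ebx=4%6=4
after add ebx, ecx: ebx=4+6=10
after add ecx, 2: ecx=6+2=8
cmp ecx, 12  (cmp 8,12)
jne L1: taken
After step 18: ecx = 8.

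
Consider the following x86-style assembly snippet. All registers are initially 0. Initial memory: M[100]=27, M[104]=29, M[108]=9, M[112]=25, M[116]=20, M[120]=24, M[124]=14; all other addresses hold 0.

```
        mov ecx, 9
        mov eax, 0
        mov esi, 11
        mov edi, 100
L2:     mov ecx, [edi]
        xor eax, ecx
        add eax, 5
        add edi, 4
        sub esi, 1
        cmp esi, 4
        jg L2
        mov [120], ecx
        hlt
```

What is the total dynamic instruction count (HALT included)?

55

ecx=9
eax=0
esi=11
edi=100
ecx=M[100]=27
eax=0^27=27
eax=27+5=32
edi=100+4=104
esi=11-1=10
cmp esi, 4  (cmp 10,4)
jg L2: taken
ecx=M[104]=29
eax=32^29=61
eax=61+5=66
edi=104+4=108
esi=10-1=9
cmp esi, 4  (cmp 9,4)
jg L2: taken
ecx=M[108]=9
eax=66^9=75
eax=75+5=80
edi=108+4=112
esi=9-1=8
cmp esi, 4  (cmp 8,4)
jg L2: taken
ecx=M[112]=25
eax=80^25=73
eax=73+5=78
edi=112+4=116
esi=8-1=7
cmp esi, 4  (cmp 7,4)
jg L2: taken
ecx=M[116]=20
eax=78^20=90
eax=90+5=95
edi=116+4=120
esi=7-1=6
cmp esi, 4  (cmp 6,4)
jg L2: taken
ecx=M[120]=24
eax=95^24=71
eax=71+5=76
edi=120+4=124
esi=6-1=5
cmp esi, 4  (cmp 5,4)
jg L2: taken
ecx=M[124]=14
eax=76^14=66
eax=66+5=71
edi=124+4=128
esi=5-1=4
cmp esi, 4  (cmp 4,4)
jg L2: not taken
mov [120], ecx → M[120]=14
halt.
Total executed instructions: 55.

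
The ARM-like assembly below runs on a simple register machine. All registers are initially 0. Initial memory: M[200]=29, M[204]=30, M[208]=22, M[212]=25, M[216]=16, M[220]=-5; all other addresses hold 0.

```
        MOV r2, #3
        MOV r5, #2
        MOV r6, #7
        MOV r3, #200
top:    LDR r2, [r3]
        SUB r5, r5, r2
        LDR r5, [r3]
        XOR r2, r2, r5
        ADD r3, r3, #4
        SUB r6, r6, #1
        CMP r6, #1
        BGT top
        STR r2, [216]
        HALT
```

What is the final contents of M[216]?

after MOV r2, #3: r2=3
after MOV r5, #2: r5=2
after MOV r6, #7: r6=7
after MOV r3, #200: r3=200
after LDR r2, [r3]: r2=M[200]=29
after SUB r5, r5, r2: r5=2-29=-27
after LDR r5, [r3]: r5=M[200]=29
after XOR r2, r2, r5: r2=29^29=0
after ADD r3, r3, #4: r3=200+4=204
after SUB r6, r6, #1: r6=7-1=6
CMP r6, #1  (cmp 6,1)
BGT top: taken
after LDR r2, [r3]: r2=M[204]=30
after SUB r5, r5, r2: r5=29-30=-1
after LDR r5, [r3]: r5=M[204]=30
after XOR r2, r2, r5: r2=30^30=0
after ADD r3, r3, #4: r3=204+4=208
after SUB r6, r6, #1: r6=6-1=5
CMP r6, #1  (cmp 5,1)
BGT top: taken
after LDR r2, [r3]: r2=M[208]=22
after SUB r5, r5, r2: r5=30-22=8
after LDR r5, [r3]: r5=M[208]=22
after XOR r2, r2, r5: r2=22^22=0
after ADD r3, r3, #4: r3=208+4=212
after SUB r6, r6, #1: r6=5-1=4
CMP r6, #1  (cmp 4,1)
BGT top: taken
after LDR r2, [r3]: r2=M[212]=25
after SUB r5, r5, r2: r5=22-25=-3
after LDR r5, [r3]: r5=M[212]=25
after XOR r2, r2, r5: r2=25^25=0
after ADD r3, r3, #4: r3=212+4=216
after SUB r6, r6, #1: r6=4-1=3
CMP r6, #1  (cmp 3,1)
BGT top: taken
after LDR r2, [r3]: r2=M[216]=16
after SUB r5, r5, r2: r5=25-16=9
after LDR r5, [r3]: r5=M[216]=16
after XOR r2, r2, r5: r2=16^16=0
after ADD r3, r3, #4: r3=216+4=220
after SUB r6, r6, #1: r6=3-1=2
CMP r6, #1  (cmp 2,1)
BGT top: taken
after LDR r2, [r3]: r2=M[220]=-5
after SUB r5, r5, r2: r5=16-(-5)=21
after LDR r5, [r3]: r5=M[220]=-5
after XOR r2, r2, r5: r2=(-5)^(-5)=0
after ADD r3, r3, #4: r3=220+4=224
after SUB r6, r6, #1: r6=2-1=1
CMP r6, #1  (cmp 1,1)
BGT top: not taken
STR r2, [216] → M[216]=0
halt.

0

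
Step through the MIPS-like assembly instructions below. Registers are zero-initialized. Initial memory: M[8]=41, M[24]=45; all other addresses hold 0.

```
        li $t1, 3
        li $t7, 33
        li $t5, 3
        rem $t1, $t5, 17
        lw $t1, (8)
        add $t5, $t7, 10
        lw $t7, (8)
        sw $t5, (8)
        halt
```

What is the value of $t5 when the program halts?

li $t1, 3 → $t1=3
li $t7, 33 → $t7=33
li $t5, 3 → $t5=3
rem $t1, $t5, 17 → $t1=3%17=3
lw $t1, (8) → $t1=M[8]=41
add $t5, $t7, 10 → $t5=33+10=43
lw $t7, (8) → $t7=M[8]=41
sw $t5, (8) → M[8]=43
halt.

43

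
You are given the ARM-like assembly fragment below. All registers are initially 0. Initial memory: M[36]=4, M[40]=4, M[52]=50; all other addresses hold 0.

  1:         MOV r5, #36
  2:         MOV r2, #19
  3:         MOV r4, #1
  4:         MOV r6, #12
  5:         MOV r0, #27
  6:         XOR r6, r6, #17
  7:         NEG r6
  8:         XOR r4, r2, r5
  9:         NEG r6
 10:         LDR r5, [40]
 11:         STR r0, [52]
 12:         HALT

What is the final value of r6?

MOV r5, #36 → r5=36
MOV r2, #19 → r2=19
MOV r4, #1 → r4=1
MOV r6, #12 → r6=12
MOV r0, #27 → r0=27
XOR r6, r6, #17 → r6=12^17=29
NEG r6 → r6=-(29)=-29
XOR r4, r2, r5 → r4=19^36=55
NEG r6 → r6=-(-29)=29
LDR r5, [40] → r5=M[40]=4
STR r0, [52] → M[52]=27
halt.

29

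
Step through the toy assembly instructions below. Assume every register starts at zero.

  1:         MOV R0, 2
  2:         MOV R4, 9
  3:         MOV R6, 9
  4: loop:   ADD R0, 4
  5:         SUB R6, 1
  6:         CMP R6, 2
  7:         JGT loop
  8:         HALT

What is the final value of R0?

after MOV R0, 2: R0=2
after MOV R4, 9: R4=9
after MOV R6, 9: R6=9
after ADD R0, 4: R0=2+4=6
after SUB R6, 1: R6=9-1=8
CMP R6, 2  (cmp 8,2)
JGT loop: taken
after ADD R0, 4: R0=6+4=10
after SUB R6, 1: R6=8-1=7
CMP R6, 2  (cmp 7,2)
JGT loop: taken
after ADD R0, 4: R0=10+4=14
after SUB R6, 1: R6=7-1=6
CMP R6, 2  (cmp 6,2)
JGT loop: taken
after ADD R0, 4: R0=14+4=18
after SUB R6, 1: R6=6-1=5
CMP R6, 2  (cmp 5,2)
JGT loop: taken
after ADD R0, 4: R0=18+4=22
after SUB R6, 1: R6=5-1=4
CMP R6, 2  (cmp 4,2)
JGT loop: taken
after ADD R0, 4: R0=22+4=26
after SUB R6, 1: R6=4-1=3
CMP R6, 2  (cmp 3,2)
JGT loop: taken
after ADD R0, 4: R0=26+4=30
after SUB R6, 1: R6=3-1=2
CMP R6, 2  (cmp 2,2)
JGT loop: not taken
halt.

30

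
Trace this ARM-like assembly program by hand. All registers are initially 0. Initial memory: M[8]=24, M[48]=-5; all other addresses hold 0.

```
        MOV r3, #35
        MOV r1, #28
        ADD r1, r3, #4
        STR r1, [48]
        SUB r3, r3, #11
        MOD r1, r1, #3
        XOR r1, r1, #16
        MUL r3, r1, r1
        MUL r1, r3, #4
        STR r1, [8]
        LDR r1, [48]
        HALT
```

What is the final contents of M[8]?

1024

r3=35
r1=28
r1=35+4=39
STR r1, [48] → M[48]=39
r3=35-11=24
r1=39%3=0
r1=0^16=16
r3=16*16=256
r1=256*4=1024
STR r1, [8] → M[8]=1024
r1=M[48]=39
halt.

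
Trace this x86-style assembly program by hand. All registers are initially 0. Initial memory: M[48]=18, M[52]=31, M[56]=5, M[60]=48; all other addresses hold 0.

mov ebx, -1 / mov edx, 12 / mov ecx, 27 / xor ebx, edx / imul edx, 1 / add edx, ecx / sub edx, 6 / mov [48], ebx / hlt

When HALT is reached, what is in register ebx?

-13

mov ebx, -1 → ebx=-1
mov edx, 12 → edx=12
mov ecx, 27 → ecx=27
xor ebx, edx → ebx=(-1)^12=-13
imul edx, 1 → edx=12*1=12
add edx, ecx → edx=12+27=39
sub edx, 6 → edx=39-6=33
mov [48], ebx → M[48]=-13
halt.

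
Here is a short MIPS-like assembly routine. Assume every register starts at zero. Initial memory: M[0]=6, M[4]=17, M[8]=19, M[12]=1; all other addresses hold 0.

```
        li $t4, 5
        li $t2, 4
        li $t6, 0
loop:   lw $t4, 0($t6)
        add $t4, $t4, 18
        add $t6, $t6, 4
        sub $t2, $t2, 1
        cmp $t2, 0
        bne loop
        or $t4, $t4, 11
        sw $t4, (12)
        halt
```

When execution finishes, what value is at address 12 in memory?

27

li $t4, 5 → $t4=5
li $t2, 4 → $t2=4
li $t6, 0 → $t6=0
lw $t4, 0($t6) → $t4=M[0]=6
add $t4, $t4, 18 → $t4=6+18=24
add $t6, $t6, 4 → $t6=0+4=4
sub $t2, $t2, 1 → $t2=4-1=3
cmp $t2, 0  (cmp 3,0)
bne loop: taken
lw $t4, 0($t6) → $t4=M[4]=17
add $t4, $t4, 18 → $t4=17+18=35
add $t6, $t6, 4 → $t6=4+4=8
sub $t2, $t2, 1 → $t2=3-1=2
cmp $t2, 0  (cmp 2,0)
bne loop: taken
lw $t4, 0($t6) → $t4=M[8]=19
add $t4, $t4, 18 → $t4=19+18=37
add $t6, $t6, 4 → $t6=8+4=12
sub $t2, $t2, 1 → $t2=2-1=1
cmp $t2, 0  (cmp 1,0)
bne loop: taken
lw $t4, 0($t6) → $t4=M[12]=1
add $t4, $t4, 18 → $t4=1+18=19
add $t6, $t6, 4 → $t6=12+4=16
sub $t2, $t2, 1 → $t2=1-1=0
cmp $t2, 0  (cmp 0,0)
bne loop: not taken
or $t4, $t4, 11 → $t4=19|11=27
sw $t4, (12) → M[12]=27
halt.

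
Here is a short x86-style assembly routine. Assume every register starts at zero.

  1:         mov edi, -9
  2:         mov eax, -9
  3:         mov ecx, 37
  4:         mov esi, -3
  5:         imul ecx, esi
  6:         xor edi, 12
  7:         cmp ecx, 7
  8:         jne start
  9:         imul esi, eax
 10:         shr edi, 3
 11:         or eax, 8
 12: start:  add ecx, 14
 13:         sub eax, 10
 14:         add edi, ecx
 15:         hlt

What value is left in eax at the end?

after mov edi, -9: edi=-9
after mov eax, -9: eax=-9
after mov ecx, 37: ecx=37
after mov esi, -3: esi=-3
after imul ecx, esi: ecx=37*(-3)=-111
after xor edi, 12: edi=(-9)^12=-5
cmp ecx, 7  (cmp -111,7)
jne start: taken
after add ecx, 14: ecx=(-111)+14=-97
after sub eax, 10: eax=(-9)-10=-19
after add edi, ecx: edi=(-5)+(-97)=-102
halt.

-19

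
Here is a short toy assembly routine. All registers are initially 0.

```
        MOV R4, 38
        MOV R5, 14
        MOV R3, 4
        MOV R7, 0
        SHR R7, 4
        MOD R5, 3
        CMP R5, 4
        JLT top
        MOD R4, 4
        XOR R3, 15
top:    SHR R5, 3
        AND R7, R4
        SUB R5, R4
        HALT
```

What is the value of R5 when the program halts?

-38

MOV R4, 38 → R4=38
MOV R5, 14 → R5=14
MOV R3, 4 → R3=4
MOV R7, 0 → R7=0
SHR R7, 4 → R7=0>>4=0
MOD R5, 3 → R5=14%3=2
CMP R5, 4  (cmp 2,4)
JLT top: taken
SHR R5, 3 → R5=2>>3=0
AND R7, R4 → R7=0&38=0
SUB R5, R4 → R5=0-38=-38
halt.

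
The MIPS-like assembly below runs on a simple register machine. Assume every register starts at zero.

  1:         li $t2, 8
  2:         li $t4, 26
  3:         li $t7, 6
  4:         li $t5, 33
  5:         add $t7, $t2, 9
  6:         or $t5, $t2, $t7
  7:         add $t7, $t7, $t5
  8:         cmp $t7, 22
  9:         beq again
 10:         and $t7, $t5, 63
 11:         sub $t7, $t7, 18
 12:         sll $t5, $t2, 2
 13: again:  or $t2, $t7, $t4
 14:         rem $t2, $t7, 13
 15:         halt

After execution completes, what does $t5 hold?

$t2=8
$t4=26
$t7=6
$t5=33
$t7=8+9=17
$t5=8|17=25
$t7=17+25=42
cmp $t7, 22  (cmp 42,22)
beq again: not taken
$t7=25&63=25
$t7=25-18=7
$t5=8<<2=32
$t2=7|26=31
$t2=7%13=7
halt.

32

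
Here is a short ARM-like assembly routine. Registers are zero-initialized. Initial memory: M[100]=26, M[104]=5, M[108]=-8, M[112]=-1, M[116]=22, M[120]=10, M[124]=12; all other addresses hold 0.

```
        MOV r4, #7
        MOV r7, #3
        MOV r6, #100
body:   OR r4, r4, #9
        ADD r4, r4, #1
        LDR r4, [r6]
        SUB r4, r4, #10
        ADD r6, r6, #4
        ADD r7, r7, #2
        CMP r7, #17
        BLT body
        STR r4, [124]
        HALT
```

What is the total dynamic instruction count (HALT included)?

after MOV r4, #7: r4=7
after MOV r7, #3: r7=3
after MOV r6, #100: r6=100
after OR r4, r4, #9: r4=7|9=15
after ADD r4, r4, #1: r4=15+1=16
after LDR r4, [r6]: r4=M[100]=26
after SUB r4, r4, #10: r4=26-10=16
after ADD r6, r6, #4: r6=100+4=104
after ADD r7, r7, #2: r7=3+2=5
CMP r7, #17  (cmp 5,17)
BLT body: taken
after OR r4, r4, #9: r4=16|9=25
after ADD r4, r4, #1: r4=25+1=26
after LDR r4, [r6]: r4=M[104]=5
after SUB r4, r4, #10: r4=5-10=-5
after ADD r6, r6, #4: r6=104+4=108
after ADD r7, r7, #2: r7=5+2=7
CMP r7, #17  (cmp 7,17)
BLT body: taken
after OR r4, r4, #9: r4=(-5)|9=-5
after ADD r4, r4, #1: r4=(-5)+1=-4
after LDR r4, [r6]: r4=M[108]=-8
after SUB r4, r4, #10: r4=(-8)-10=-18
after ADD r6, r6, #4: r6=108+4=112
after ADD r7, r7, #2: r7=7+2=9
CMP r7, #17  (cmp 9,17)
BLT body: taken
after OR r4, r4, #9: r4=(-18)|9=-17
after ADD r4, r4, #1: r4=(-17)+1=-16
after LDR r4, [r6]: r4=M[112]=-1
after SUB r4, r4, #10: r4=(-1)-10=-11
after ADD r6, r6, #4: r6=112+4=116
after ADD r7, r7, #2: r7=9+2=11
CMP r7, #17  (cmp 11,17)
BLT body: taken
after OR r4, r4, #9: r4=(-11)|9=-3
after ADD r4, r4, #1: r4=(-3)+1=-2
after LDR r4, [r6]: r4=M[116]=22
after SUB r4, r4, #10: r4=22-10=12
after ADD r6, r6, #4: r6=116+4=120
after ADD r7, r7, #2: r7=11+2=13
CMP r7, #17  (cmp 13,17)
BLT body: taken
after OR r4, r4, #9: r4=12|9=13
after ADD r4, r4, #1: r4=13+1=14
after LDR r4, [r6]: r4=M[120]=10
after SUB r4, r4, #10: r4=10-10=0
after ADD r6, r6, #4: r6=120+4=124
after ADD r7, r7, #2: r7=13+2=15
CMP r7, #17  (cmp 15,17)
BLT body: taken
after OR r4, r4, #9: r4=0|9=9
after ADD r4, r4, #1: r4=9+1=10
after LDR r4, [r6]: r4=M[124]=12
after SUB r4, r4, #10: r4=12-10=2
after ADD r6, r6, #4: r6=124+4=128
after ADD r7, r7, #2: r7=15+2=17
CMP r7, #17  (cmp 17,17)
BLT body: not taken
STR r4, [124] → M[124]=2
halt.
Total executed instructions: 61.

61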